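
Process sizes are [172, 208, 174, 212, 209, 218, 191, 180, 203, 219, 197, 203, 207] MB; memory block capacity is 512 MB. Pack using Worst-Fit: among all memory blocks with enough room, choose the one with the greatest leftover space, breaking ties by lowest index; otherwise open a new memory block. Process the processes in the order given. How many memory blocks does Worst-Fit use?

Put 172 MB in memory block 1; 340 MB remain.
Put 208 MB in memory block 1; 132 MB remain.
Put 174 MB in memory block 2; 338 MB remain.
Put 212 MB in memory block 2; 126 MB remain.
Put 209 MB in memory block 3; 303 MB remain.
Put 218 MB in memory block 3; 85 MB remain.
Put 191 MB in memory block 4; 321 MB remain.
Put 180 MB in memory block 4; 141 MB remain.
Put 203 MB in memory block 5; 309 MB remain.
Put 219 MB in memory block 5; 90 MB remain.
Put 197 MB in memory block 6; 315 MB remain.
Put 203 MB in memory block 6; 112 MB remain.
Put 207 MB in memory block 7; 305 MB remain.
Final memory blocks: [172,208] [174,212] [209,218] [191,180] [203,219] [197,203] [207].

7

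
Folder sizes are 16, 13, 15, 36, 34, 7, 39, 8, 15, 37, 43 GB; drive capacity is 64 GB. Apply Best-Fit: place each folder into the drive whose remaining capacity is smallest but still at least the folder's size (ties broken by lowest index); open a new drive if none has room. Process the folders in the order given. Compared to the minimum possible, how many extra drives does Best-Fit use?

Best-Fit: [16,13,15,7,8] [36] [34] [39,15] [37] [43] → 6 drives.
Total size 263 GB; any packing needs at least ⌈263/64⌉ = 5 drives.
An optimal packing achieves that bound: [43,16] [39,15,8] [37,15,7] [36,13] [34] → 5 drives.
Excess: 6 − 5 = 1.

1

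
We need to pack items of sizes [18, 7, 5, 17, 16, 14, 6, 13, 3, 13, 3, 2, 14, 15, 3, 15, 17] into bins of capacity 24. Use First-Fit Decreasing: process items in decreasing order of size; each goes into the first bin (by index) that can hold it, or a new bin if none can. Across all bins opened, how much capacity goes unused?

Sorted descending: 18, 17, 17, 16, 15, 15, 14, 14, 13, 13, 7, 6, 5, 3, 3, 3, 2.
bin 1: place 18, 6 left
bin 2: place 17, 7 left
bin 3: place 17, 7 left
bin 4: place 16, 8 left
bin 5: place 15, 9 left
bin 6: place 15, 9 left
bin 7: place 14, 10 left
bin 8: place 14, 10 left
bin 9: place 13, 11 left
bin 10: place 13, 11 left
bin 2: place 7, 0 left
bin 1: place 6, 0 left
bin 3: place 5, 2 left
bin 4: place 3, 5 left
bin 4: place 3, 2 left
bin 5: place 3, 6 left
bin 3: place 2, 0 left
10 bins × 24 = 240; used 181; unused 59.

59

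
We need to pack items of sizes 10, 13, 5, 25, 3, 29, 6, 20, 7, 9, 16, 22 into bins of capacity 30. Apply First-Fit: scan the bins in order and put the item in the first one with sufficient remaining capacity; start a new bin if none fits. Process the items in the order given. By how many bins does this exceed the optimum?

First-Fit: [10,13,5] [25,3] [29] [6,20] [7,9] [16] [22] → 7 bins.
Total size 165; any packing needs at least ⌈165/30⌉ = 6 bins.
An optimal packing achieves that bound: [29] [25,5] [22,7] [20,10] [16,13] [9,6,3] → 6 bins.
Excess: 7 − 6 = 1.

1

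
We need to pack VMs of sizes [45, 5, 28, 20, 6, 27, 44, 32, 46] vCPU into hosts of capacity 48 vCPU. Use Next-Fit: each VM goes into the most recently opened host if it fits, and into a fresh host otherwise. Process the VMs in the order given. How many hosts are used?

host 1: place 45 vCPU, 3 vCPU left
host 2: place 5 vCPU, 43 vCPU left
host 2: place 28 vCPU, 15 vCPU left
host 3: place 20 vCPU, 28 vCPU left
host 3: place 6 vCPU, 22 vCPU left
host 4: place 27 vCPU, 21 vCPU left
host 5: place 44 vCPU, 4 vCPU left
host 6: place 32 vCPU, 16 vCPU left
host 7: place 46 vCPU, 2 vCPU left
Final hosts: [45] [5,28] [20,6] [27] [44] [32] [46].

7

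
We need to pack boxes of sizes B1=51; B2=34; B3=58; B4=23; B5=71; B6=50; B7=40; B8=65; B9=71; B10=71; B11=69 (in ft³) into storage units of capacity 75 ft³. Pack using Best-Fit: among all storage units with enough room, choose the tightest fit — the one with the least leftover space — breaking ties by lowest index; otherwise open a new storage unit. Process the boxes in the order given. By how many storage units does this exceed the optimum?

Best-Fit: [51,23] [34,40] [58] [71] [50] [65] [71] [71] [69] → 9 storage units.
Total size 603 ft³; any packing needs at least ⌈603/75⌉ = 9 storage units.
So 9 is already optimal.

0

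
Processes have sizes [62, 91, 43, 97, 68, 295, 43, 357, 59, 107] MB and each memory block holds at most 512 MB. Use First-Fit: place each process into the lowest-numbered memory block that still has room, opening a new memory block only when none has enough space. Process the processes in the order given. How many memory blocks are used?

3

Put 62 MB in memory block 1; 450 MB remain.
Put 91 MB in memory block 1; 359 MB remain.
Put 43 MB in memory block 1; 316 MB remain.
Put 97 MB in memory block 1; 219 MB remain.
Put 68 MB in memory block 1; 151 MB remain.
Put 295 MB in memory block 2; 217 MB remain.
Put 43 MB in memory block 1; 108 MB remain.
Put 357 MB in memory block 3; 155 MB remain.
Put 59 MB in memory block 1; 49 MB remain.
Put 107 MB in memory block 2; 110 MB remain.
Final memory blocks: [62,91,43,97,68,43,59] [295,107] [357].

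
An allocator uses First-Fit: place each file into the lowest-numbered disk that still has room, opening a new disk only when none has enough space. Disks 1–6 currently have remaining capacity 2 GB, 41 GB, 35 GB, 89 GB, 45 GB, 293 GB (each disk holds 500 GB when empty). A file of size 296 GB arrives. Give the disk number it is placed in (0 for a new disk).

0

No disk has ≥ 296 GB free, so a new disk is opened.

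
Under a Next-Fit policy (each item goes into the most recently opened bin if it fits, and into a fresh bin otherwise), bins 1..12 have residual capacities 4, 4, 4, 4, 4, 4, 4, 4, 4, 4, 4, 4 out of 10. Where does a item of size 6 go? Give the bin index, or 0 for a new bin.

0

Next-Fit only looks at bin 12, which has 4 free.
6 does not fit, so a new bin is opened.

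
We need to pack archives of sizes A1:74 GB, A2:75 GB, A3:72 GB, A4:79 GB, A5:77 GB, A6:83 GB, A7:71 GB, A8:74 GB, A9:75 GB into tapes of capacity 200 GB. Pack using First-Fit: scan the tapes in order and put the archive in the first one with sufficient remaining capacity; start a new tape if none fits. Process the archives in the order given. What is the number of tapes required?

5 tapes

Put A1 (74 GB) in tape 1; 126 GB remain.
Put A2 (75 GB) in tape 1; 51 GB remain.
Put A3 (72 GB) in tape 2; 128 GB remain.
Put A4 (79 GB) in tape 2; 49 GB remain.
Put A5 (77 GB) in tape 3; 123 GB remain.
Put A6 (83 GB) in tape 3; 40 GB remain.
Put A7 (71 GB) in tape 4; 129 GB remain.
Put A8 (74 GB) in tape 4; 55 GB remain.
Put A9 (75 GB) in tape 5; 125 GB remain.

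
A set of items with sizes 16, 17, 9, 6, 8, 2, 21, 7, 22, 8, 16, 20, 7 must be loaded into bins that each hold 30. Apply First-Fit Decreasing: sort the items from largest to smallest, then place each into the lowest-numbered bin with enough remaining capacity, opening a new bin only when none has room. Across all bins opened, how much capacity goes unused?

Sorted descending: 22, 21, 20, 17, 16, 16, 9, 8, 8, 7, 7, 6, 2.
22 → bin 1 (remaining 8)
21 → bin 2 (remaining 9)
20 → bin 3 (remaining 10)
17 → bin 4 (remaining 13)
16 → bin 5 (remaining 14)
16 → bin 6 (remaining 14)
9 → bin 2 (remaining 0)
8 → bin 1 (remaining 0)
8 → bin 3 (remaining 2)
7 → bin 4 (remaining 6)
7 → bin 5 (remaining 7)
6 → bin 4 (remaining 0)
2 → bin 3 (remaining 0)
6 bins × 30 = 180; used 159; unused 21.

21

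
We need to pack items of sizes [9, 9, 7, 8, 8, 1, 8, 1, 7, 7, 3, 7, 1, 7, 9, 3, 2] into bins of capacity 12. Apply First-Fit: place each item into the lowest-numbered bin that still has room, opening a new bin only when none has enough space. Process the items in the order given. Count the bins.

bin 1: place 9, 3 left
bin 2: place 9, 3 left
bin 3: place 7, 5 left
bin 4: place 8, 4 left
bin 5: place 8, 4 left
bin 1: place 1, 2 left
bin 6: place 8, 4 left
bin 1: place 1, 1 left
bin 7: place 7, 5 left
bin 8: place 7, 5 left
bin 2: place 3, 0 left
bin 9: place 7, 5 left
bin 1: place 1, 0 left
bin 10: place 7, 5 left
bin 11: place 9, 3 left
bin 3: place 3, 2 left
bin 3: place 2, 0 left
Final bins: [9,1,1,1] [9,3] [7,3,2] [8] [8] [8] [7] [7] [7] [7] [9].

11 bins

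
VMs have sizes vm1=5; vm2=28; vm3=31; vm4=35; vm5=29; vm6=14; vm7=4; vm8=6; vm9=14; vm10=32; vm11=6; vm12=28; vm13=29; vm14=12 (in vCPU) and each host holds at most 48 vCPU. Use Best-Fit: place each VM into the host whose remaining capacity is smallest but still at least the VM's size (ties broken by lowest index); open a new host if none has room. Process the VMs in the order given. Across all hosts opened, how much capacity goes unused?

63

host 1: place vm1 (5 vCPU), 43 vCPU left
host 1: place vm2 (28 vCPU), 15 vCPU left
host 2: place vm3 (31 vCPU), 17 vCPU left
host 3: place vm4 (35 vCPU), 13 vCPU left
host 4: place vm5 (29 vCPU), 19 vCPU left
host 1: place vm6 (14 vCPU), 1 vCPU left
host 3: place vm7 (4 vCPU), 9 vCPU left
host 3: place vm8 (6 vCPU), 3 vCPU left
host 2: place vm9 (14 vCPU), 3 vCPU left
host 5: place vm10 (32 vCPU), 16 vCPU left
host 5: place vm11 (6 vCPU), 10 vCPU left
host 6: place vm12 (28 vCPU), 20 vCPU left
host 7: place vm13 (29 vCPU), 19 vCPU left
host 4: place vm14 (12 vCPU), 7 vCPU left
7 hosts × 48 vCPU = 336 vCPU; used 273 vCPU; unused 63 vCPU.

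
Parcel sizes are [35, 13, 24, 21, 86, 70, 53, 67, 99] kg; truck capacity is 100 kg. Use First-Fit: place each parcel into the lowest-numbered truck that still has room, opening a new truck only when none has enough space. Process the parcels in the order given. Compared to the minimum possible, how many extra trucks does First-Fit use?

1

First-Fit: [35,13,24,21] [86] [70] [53] [67] [99] → 6 trucks.
Total size 468 kg; any packing needs at least ⌈468/100⌉ = 5 trucks.
An optimal packing achieves that bound: [99] [86,13] [70,24] [67,21] [53,35] → 5 trucks.
Excess: 6 − 5 = 1.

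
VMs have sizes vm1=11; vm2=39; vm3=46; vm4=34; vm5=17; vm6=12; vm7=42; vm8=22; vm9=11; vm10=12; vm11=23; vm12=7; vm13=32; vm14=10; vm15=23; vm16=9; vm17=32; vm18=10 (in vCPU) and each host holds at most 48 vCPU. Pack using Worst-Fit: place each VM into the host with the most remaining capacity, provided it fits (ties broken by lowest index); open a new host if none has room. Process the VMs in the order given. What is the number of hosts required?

Put vm1 (11 vCPU) in host 1; 37 vCPU remain.
Put vm2 (39 vCPU) in host 2; 9 vCPU remain.
Put vm3 (46 vCPU) in host 3; 2 vCPU remain.
Put vm4 (34 vCPU) in host 1; 3 vCPU remain.
Put vm5 (17 vCPU) in host 4; 31 vCPU remain.
Put vm6 (12 vCPU) in host 4; 19 vCPU remain.
Put vm7 (42 vCPU) in host 5; 6 vCPU remain.
Put vm8 (22 vCPU) in host 6; 26 vCPU remain.
Put vm9 (11 vCPU) in host 6; 15 vCPU remain.
Put vm10 (12 vCPU) in host 4; 7 vCPU remain.
Put vm11 (23 vCPU) in host 7; 25 vCPU remain.
Put vm12 (7 vCPU) in host 7; 18 vCPU remain.
Put vm13 (32 vCPU) in host 8; 16 vCPU remain.
Put vm14 (10 vCPU) in host 7; 8 vCPU remain.
Put vm15 (23 vCPU) in host 9; 25 vCPU remain.
Put vm16 (9 vCPU) in host 9; 16 vCPU remain.
Put vm17 (32 vCPU) in host 10; 16 vCPU remain.
Put vm18 (10 vCPU) in host 8; 6 vCPU remain.
Final hosts: [11,34] [39] [46] [17,12,12] [42] [22,11] [23,7,10] [32,10] [23,9] [32].

10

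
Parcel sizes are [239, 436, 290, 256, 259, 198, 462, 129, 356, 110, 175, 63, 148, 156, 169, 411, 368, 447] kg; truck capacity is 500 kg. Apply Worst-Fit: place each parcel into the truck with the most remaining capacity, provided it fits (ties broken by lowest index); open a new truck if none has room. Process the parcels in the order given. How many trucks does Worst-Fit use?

truck 1: place 239 kg, 261 kg left
truck 2: place 436 kg, 64 kg left
truck 3: place 290 kg, 210 kg left
truck 1: place 256 kg, 5 kg left
truck 4: place 259 kg, 241 kg left
truck 4: place 198 kg, 43 kg left
truck 5: place 462 kg, 38 kg left
truck 3: place 129 kg, 81 kg left
truck 6: place 356 kg, 144 kg left
truck 6: place 110 kg, 34 kg left
truck 7: place 175 kg, 325 kg left
truck 7: place 63 kg, 262 kg left
truck 7: place 148 kg, 114 kg left
truck 8: place 156 kg, 344 kg left
truck 8: place 169 kg, 175 kg left
truck 9: place 411 kg, 89 kg left
truck 10: place 368 kg, 132 kg left
truck 11: place 447 kg, 53 kg left

11 trucks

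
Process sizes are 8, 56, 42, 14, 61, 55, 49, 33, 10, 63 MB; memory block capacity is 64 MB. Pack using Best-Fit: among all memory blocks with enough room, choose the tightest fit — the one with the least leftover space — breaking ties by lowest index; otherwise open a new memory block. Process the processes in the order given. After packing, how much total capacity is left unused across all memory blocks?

57

Put 8 MB in memory block 1; 56 MB remain.
Put 56 MB in memory block 1; 0 MB remain.
Put 42 MB in memory block 2; 22 MB remain.
Put 14 MB in memory block 2; 8 MB remain.
Put 61 MB in memory block 3; 3 MB remain.
Put 55 MB in memory block 4; 9 MB remain.
Put 49 MB in memory block 5; 15 MB remain.
Put 33 MB in memory block 6; 31 MB remain.
Put 10 MB in memory block 5; 5 MB remain.
Put 63 MB in memory block 7; 1 MB remain.
7 memory blocks × 64 MB = 448 MB; used 391 MB; unused 57 MB.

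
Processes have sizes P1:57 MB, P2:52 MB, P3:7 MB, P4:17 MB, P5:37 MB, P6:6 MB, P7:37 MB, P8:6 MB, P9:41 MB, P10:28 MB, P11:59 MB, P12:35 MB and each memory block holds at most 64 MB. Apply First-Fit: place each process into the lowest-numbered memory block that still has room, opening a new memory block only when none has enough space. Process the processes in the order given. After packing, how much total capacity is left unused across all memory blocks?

P1 (57 MB) → memory block 1 (remaining 7 MB)
P2 (52 MB) → memory block 2 (remaining 12 MB)
P3 (7 MB) → memory block 1 (remaining 0 MB)
P4 (17 MB) → memory block 3 (remaining 47 MB)
P5 (37 MB) → memory block 3 (remaining 10 MB)
P6 (6 MB) → memory block 2 (remaining 6 MB)
P7 (37 MB) → memory block 4 (remaining 27 MB)
P8 (6 MB) → memory block 2 (remaining 0 MB)
P9 (41 MB) → memory block 5 (remaining 23 MB)
P10 (28 MB) → memory block 6 (remaining 36 MB)
P11 (59 MB) → memory block 7 (remaining 5 MB)
P12 (35 MB) → memory block 6 (remaining 1 MB)
7 memory blocks × 64 MB = 448 MB; used 382 MB; unused 66 MB.

66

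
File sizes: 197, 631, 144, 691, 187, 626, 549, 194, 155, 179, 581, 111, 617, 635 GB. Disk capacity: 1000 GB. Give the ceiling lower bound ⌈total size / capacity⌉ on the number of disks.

Total size = 197 + 631 + 144 + 691 + 187 + 626 + 549 + 194 + 155 + 179 + 581 + 111 + 617 + 635 = 5497 GB.
⌈5497 / 1000⌉ = 6.

6 disks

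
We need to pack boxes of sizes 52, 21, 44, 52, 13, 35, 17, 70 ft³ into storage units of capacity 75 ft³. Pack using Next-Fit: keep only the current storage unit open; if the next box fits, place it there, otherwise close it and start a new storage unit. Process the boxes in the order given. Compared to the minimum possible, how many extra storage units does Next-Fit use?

Next-Fit: [52,21] [44] [52,13] [35,17] [70] → 5 storage units.
Total size 304 ft³; any packing needs at least ⌈304/75⌉ = 5 storage units.
So 5 is already optimal.

0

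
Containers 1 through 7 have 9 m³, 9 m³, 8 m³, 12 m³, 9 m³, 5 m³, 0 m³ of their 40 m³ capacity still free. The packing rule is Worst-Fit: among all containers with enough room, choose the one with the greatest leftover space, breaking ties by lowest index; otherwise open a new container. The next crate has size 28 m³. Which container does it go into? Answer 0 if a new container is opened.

0

No container has ≥ 28 m³ free, so a new container is opened.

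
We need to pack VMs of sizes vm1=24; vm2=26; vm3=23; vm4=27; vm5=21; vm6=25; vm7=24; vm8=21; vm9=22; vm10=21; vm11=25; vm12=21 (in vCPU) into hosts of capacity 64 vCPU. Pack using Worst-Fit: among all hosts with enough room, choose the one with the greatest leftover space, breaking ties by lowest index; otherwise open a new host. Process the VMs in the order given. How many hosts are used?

6

host 1: place vm1 (24 vCPU), 40 vCPU left
host 1: place vm2 (26 vCPU), 14 vCPU left
host 2: place vm3 (23 vCPU), 41 vCPU left
host 2: place vm4 (27 vCPU), 14 vCPU left
host 3: place vm5 (21 vCPU), 43 vCPU left
host 3: place vm6 (25 vCPU), 18 vCPU left
host 4: place vm7 (24 vCPU), 40 vCPU left
host 4: place vm8 (21 vCPU), 19 vCPU left
host 5: place vm9 (22 vCPU), 42 vCPU left
host 5: place vm10 (21 vCPU), 21 vCPU left
host 6: place vm11 (25 vCPU), 39 vCPU left
host 6: place vm12 (21 vCPU), 18 vCPU left
Final hosts: [24,26] [23,27] [21,25] [24,21] [22,21] [25,21].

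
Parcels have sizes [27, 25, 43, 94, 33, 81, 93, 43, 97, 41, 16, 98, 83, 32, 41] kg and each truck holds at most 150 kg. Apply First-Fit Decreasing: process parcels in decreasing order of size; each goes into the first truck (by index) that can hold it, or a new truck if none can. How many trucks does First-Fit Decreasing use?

Sorted descending: 98, 97, 94, 93, 83, 81, 43, 43, 41, 41, 33, 32, 27, 25, 16.
98 kg → truck 1 (remaining 52 kg)
97 kg → truck 2 (remaining 53 kg)
94 kg → truck 3 (remaining 56 kg)
93 kg → truck 4 (remaining 57 kg)
83 kg → truck 5 (remaining 67 kg)
81 kg → truck 6 (remaining 69 kg)
43 kg → truck 1 (remaining 9 kg)
43 kg → truck 2 (remaining 10 kg)
41 kg → truck 3 (remaining 15 kg)
41 kg → truck 4 (remaining 16 kg)
33 kg → truck 5 (remaining 34 kg)
32 kg → truck 5 (remaining 2 kg)
27 kg → truck 6 (remaining 42 kg)
25 kg → truck 6 (remaining 17 kg)
16 kg → truck 4 (remaining 0 kg)
Final trucks: [98,43] [97,43] [94,41] [93,41,16] [83,33,32] [81,27,25].

6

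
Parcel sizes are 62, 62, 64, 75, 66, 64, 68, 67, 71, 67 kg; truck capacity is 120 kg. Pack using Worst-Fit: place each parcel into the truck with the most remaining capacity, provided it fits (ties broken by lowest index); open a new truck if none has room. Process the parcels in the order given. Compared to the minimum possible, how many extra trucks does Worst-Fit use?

0

Worst-Fit: [62] [62] [64] [75] [66] [64] [68] [67] [71] [67] → 10 trucks.
10 parcels exceed 60 kg (half the capacity), and no two of those can share a truck, so at least 10 trucks are needed.
So 10 is already optimal.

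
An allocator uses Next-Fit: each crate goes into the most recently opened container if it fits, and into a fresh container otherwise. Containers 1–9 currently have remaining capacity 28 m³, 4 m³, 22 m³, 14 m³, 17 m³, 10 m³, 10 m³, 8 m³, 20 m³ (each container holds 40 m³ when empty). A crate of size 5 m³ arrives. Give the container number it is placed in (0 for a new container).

9

Next-Fit only looks at container 9, which has 20 m³ free.
5 m³ fits there.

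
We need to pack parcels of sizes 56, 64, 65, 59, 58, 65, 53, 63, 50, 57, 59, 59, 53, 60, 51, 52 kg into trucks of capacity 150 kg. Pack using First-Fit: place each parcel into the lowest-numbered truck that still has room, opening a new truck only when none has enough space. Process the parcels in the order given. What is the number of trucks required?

8 trucks

Put 56 kg in truck 1; 94 kg remain.
Put 64 kg in truck 1; 30 kg remain.
Put 65 kg in truck 2; 85 kg remain.
Put 59 kg in truck 2; 26 kg remain.
Put 58 kg in truck 3; 92 kg remain.
Put 65 kg in truck 3; 27 kg remain.
Put 53 kg in truck 4; 97 kg remain.
Put 63 kg in truck 4; 34 kg remain.
Put 50 kg in truck 5; 100 kg remain.
Put 57 kg in truck 5; 43 kg remain.
Put 59 kg in truck 6; 91 kg remain.
Put 59 kg in truck 6; 32 kg remain.
Put 53 kg in truck 7; 97 kg remain.
Put 60 kg in truck 7; 37 kg remain.
Put 51 kg in truck 8; 99 kg remain.
Put 52 kg in truck 8; 47 kg remain.
Final trucks: [56,64] [65,59] [58,65] [53,63] [50,57] [59,59] [53,60] [51,52].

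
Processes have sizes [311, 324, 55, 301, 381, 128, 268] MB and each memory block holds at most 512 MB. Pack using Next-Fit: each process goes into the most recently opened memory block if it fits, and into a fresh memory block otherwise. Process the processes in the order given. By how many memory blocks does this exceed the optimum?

0

Next-Fit: [311] [324,55] [301] [381,128] [268] → 5 memory blocks.
5 processes exceed 256 MB (half the capacity), and no two of those can share a memory block, so at least 5 memory blocks are needed.
So 5 is already optimal.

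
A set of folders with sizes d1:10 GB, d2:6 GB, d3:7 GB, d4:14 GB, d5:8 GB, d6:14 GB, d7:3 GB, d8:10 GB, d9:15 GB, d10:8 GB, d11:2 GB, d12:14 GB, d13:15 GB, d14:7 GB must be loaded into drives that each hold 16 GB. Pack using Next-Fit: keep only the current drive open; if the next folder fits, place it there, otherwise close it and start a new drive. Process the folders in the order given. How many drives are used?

d1 (10 GB) → drive 1 (remaining 6 GB)
d2 (6 GB) → drive 1 (remaining 0 GB)
d3 (7 GB) → drive 2 (remaining 9 GB)
d4 (14 GB) → drive 3 (remaining 2 GB)
d5 (8 GB) → drive 4 (remaining 8 GB)
d6 (14 GB) → drive 5 (remaining 2 GB)
d7 (3 GB) → drive 6 (remaining 13 GB)
d8 (10 GB) → drive 6 (remaining 3 GB)
d9 (15 GB) → drive 7 (remaining 1 GB)
d10 (8 GB) → drive 8 (remaining 8 GB)
d11 (2 GB) → drive 8 (remaining 6 GB)
d12 (14 GB) → drive 9 (remaining 2 GB)
d13 (15 GB) → drive 10 (remaining 1 GB)
d14 (7 GB) → drive 11 (remaining 9 GB)

11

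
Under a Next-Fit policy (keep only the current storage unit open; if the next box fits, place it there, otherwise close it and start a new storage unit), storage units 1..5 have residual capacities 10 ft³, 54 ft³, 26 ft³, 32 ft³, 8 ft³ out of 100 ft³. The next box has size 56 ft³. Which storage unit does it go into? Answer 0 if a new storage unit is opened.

Next-Fit only looks at storage unit 5, which has 8 ft³ free.
56 ft³ does not fit, so a new storage unit is opened.

0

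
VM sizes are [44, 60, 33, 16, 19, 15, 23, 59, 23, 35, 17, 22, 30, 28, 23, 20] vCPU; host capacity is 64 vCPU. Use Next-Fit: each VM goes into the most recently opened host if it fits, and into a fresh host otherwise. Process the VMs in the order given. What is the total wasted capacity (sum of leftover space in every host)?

host 1: place 44 vCPU, 20 vCPU left
host 2: place 60 vCPU, 4 vCPU left
host 3: place 33 vCPU, 31 vCPU left
host 3: place 16 vCPU, 15 vCPU left
host 4: place 19 vCPU, 45 vCPU left
host 4: place 15 vCPU, 30 vCPU left
host 4: place 23 vCPU, 7 vCPU left
host 5: place 59 vCPU, 5 vCPU left
host 6: place 23 vCPU, 41 vCPU left
host 6: place 35 vCPU, 6 vCPU left
host 7: place 17 vCPU, 47 vCPU left
host 7: place 22 vCPU, 25 vCPU left
host 8: place 30 vCPU, 34 vCPU left
host 8: place 28 vCPU, 6 vCPU left
host 9: place 23 vCPU, 41 vCPU left
host 9: place 20 vCPU, 21 vCPU left
9 hosts × 64 vCPU = 576 vCPU; used 467 vCPU; unused 109 vCPU.

109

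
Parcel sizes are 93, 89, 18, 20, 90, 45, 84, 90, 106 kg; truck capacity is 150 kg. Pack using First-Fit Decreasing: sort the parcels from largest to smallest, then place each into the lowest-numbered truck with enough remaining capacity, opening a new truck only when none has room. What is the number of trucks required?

Sorted descending: 106, 93, 90, 90, 89, 84, 45, 20, 18.
Put 106 kg in truck 1; 44 kg remain.
Put 93 kg in truck 2; 57 kg remain.
Put 90 kg in truck 3; 60 kg remain.
Put 90 kg in truck 4; 60 kg remain.
Put 89 kg in truck 5; 61 kg remain.
Put 84 kg in truck 6; 66 kg remain.
Put 45 kg in truck 2; 12 kg remain.
Put 20 kg in truck 1; 24 kg remain.
Put 18 kg in truck 1; 6 kg remain.
Final trucks: [106,20,18] [93,45] [90] [90] [89] [84].

6 trucks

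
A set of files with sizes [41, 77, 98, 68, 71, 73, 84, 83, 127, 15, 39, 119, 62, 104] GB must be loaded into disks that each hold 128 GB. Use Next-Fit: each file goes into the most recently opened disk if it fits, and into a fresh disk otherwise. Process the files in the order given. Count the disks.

12 disks

41 GB → disk 1 (remaining 87 GB)
77 GB → disk 1 (remaining 10 GB)
98 GB → disk 2 (remaining 30 GB)
68 GB → disk 3 (remaining 60 GB)
71 GB → disk 4 (remaining 57 GB)
73 GB → disk 5 (remaining 55 GB)
84 GB → disk 6 (remaining 44 GB)
83 GB → disk 7 (remaining 45 GB)
127 GB → disk 8 (remaining 1 GB)
15 GB → disk 9 (remaining 113 GB)
39 GB → disk 9 (remaining 74 GB)
119 GB → disk 10 (remaining 9 GB)
62 GB → disk 11 (remaining 66 GB)
104 GB → disk 12 (remaining 24 GB)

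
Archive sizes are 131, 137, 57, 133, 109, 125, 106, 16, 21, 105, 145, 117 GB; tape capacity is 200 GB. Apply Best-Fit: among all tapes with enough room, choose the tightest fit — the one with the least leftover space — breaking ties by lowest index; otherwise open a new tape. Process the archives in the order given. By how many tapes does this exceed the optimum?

Best-Fit: [131] [137,57] [133,16,21] [109] [125] [106] [105] [145] [117] → 9 tapes.
9 archives exceed 100 GB (half the capacity), and no two of those can share a tape, so at least 9 tapes are needed.
So 9 is already optimal.

0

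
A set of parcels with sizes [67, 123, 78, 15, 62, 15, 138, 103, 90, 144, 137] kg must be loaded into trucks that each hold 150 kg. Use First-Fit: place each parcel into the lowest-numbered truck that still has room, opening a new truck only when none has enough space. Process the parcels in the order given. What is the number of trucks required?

67 kg → truck 1 (remaining 83 kg)
123 kg → truck 2 (remaining 27 kg)
78 kg → truck 1 (remaining 5 kg)
15 kg → truck 2 (remaining 12 kg)
62 kg → truck 3 (remaining 88 kg)
15 kg → truck 3 (remaining 73 kg)
138 kg → truck 4 (remaining 12 kg)
103 kg → truck 5 (remaining 47 kg)
90 kg → truck 6 (remaining 60 kg)
144 kg → truck 7 (remaining 6 kg)
137 kg → truck 8 (remaining 13 kg)
Final trucks: [67,78] [123,15] [62,15] [138] [103] [90] [144] [137].

8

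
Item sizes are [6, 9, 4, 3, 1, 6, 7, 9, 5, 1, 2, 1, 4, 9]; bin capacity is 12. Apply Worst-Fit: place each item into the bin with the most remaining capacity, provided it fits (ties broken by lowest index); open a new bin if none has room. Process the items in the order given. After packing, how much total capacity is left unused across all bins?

6 → bin 1 (remaining 6)
9 → bin 2 (remaining 3)
4 → bin 1 (remaining 2)
3 → bin 2 (remaining 0)
1 → bin 1 (remaining 1)
6 → bin 3 (remaining 6)
7 → bin 4 (remaining 5)
9 → bin 5 (remaining 3)
5 → bin 3 (remaining 1)
1 → bin 4 (remaining 4)
2 → bin 4 (remaining 2)
1 → bin 5 (remaining 2)
4 → bin 6 (remaining 8)
9 → bin 7 (remaining 3)
7 bins × 12 = 84; used 67; unused 17.

17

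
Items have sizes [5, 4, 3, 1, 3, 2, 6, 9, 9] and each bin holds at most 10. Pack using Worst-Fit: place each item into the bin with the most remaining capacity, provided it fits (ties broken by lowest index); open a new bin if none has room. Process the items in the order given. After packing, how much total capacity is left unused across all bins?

5 → bin 1 (remaining 5)
4 → bin 1 (remaining 1)
3 → bin 2 (remaining 7)
1 → bin 2 (remaining 6)
3 → bin 2 (remaining 3)
2 → bin 2 (remaining 1)
6 → bin 3 (remaining 4)
9 → bin 4 (remaining 1)
9 → bin 5 (remaining 1)
5 bins × 10 = 50; used 42; unused 8.

8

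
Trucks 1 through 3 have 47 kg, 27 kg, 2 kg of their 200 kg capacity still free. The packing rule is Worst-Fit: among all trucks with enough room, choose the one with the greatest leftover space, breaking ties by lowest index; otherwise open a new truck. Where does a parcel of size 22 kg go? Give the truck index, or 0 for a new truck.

Trucks with room: truck 1 (47 kg), truck 2 (27 kg).
Most room is truck 1 with 47 kg free.

1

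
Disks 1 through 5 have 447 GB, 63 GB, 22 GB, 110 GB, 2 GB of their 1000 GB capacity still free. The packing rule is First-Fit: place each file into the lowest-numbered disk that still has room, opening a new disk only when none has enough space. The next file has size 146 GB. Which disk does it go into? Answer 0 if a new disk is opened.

1

Disks with room: disk 1 (447 GB).
The first with room is disk 1.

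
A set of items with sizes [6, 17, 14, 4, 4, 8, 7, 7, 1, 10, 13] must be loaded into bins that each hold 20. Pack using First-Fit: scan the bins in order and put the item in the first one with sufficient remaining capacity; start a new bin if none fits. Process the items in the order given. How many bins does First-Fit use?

6 → bin 1 (remaining 14)
17 → bin 2 (remaining 3)
14 → bin 1 (remaining 0)
4 → bin 3 (remaining 16)
4 → bin 3 (remaining 12)
8 → bin 3 (remaining 4)
7 → bin 4 (remaining 13)
7 → bin 4 (remaining 6)
1 → bin 2 (remaining 2)
10 → bin 5 (remaining 10)
13 → bin 6 (remaining 7)

6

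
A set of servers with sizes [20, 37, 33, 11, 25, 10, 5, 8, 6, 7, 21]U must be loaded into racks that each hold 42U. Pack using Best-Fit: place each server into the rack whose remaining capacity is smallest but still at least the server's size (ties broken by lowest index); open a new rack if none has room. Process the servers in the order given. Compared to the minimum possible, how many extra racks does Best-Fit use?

0

Best-Fit: [20,11,10] [37,5] [33,8] [25,6,7] [21] → 5 racks.
Total size 183U; any packing needs at least ⌈183/42⌉ = 5 racks.
So 5 is already optimal.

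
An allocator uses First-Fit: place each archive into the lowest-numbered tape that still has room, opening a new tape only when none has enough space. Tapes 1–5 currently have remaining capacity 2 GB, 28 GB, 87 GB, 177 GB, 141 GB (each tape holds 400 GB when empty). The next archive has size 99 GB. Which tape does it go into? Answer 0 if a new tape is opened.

Tapes with room: tape 4 (177 GB), tape 5 (141 GB).
The first with room is tape 4.

4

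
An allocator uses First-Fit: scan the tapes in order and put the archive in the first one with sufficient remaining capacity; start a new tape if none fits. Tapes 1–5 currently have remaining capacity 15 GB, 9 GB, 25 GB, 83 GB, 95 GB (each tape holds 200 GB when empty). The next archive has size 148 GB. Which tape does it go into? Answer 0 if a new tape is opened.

No tape has ≥ 148 GB free, so a new tape is opened.

0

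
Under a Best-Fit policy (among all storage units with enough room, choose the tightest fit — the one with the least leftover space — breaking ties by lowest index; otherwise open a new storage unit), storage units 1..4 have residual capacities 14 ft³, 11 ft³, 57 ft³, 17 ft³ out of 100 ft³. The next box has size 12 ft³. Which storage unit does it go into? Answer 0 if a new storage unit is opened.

Storage units with room: storage unit 1 (14 ft³), storage unit 3 (57 ft³), storage unit 4 (17 ft³).
Tightest fit is storage unit 1 with 14 ft³ free.

1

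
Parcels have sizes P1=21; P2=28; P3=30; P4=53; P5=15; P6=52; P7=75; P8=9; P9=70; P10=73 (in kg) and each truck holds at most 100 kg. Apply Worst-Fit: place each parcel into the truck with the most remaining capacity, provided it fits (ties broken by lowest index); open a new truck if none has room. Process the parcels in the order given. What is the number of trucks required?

6

truck 1: place P1 (21 kg), 79 kg left
truck 1: place P2 (28 kg), 51 kg left
truck 1: place P3 (30 kg), 21 kg left
truck 2: place P4 (53 kg), 47 kg left
truck 2: place P5 (15 kg), 32 kg left
truck 3: place P6 (52 kg), 48 kg left
truck 4: place P7 (75 kg), 25 kg left
truck 3: place P8 (9 kg), 39 kg left
truck 5: place P9 (70 kg), 30 kg left
truck 6: place P10 (73 kg), 27 kg left
Final trucks: [21,28,30] [53,15] [52,9] [75] [70] [73].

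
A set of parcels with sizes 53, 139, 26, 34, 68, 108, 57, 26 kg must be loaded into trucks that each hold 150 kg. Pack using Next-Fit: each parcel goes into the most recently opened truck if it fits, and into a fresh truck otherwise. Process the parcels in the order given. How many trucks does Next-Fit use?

5 trucks

Put 53 kg in truck 1; 97 kg remain.
Put 139 kg in truck 2; 11 kg remain.
Put 26 kg in truck 3; 124 kg remain.
Put 34 kg in truck 3; 90 kg remain.
Put 68 kg in truck 3; 22 kg remain.
Put 108 kg in truck 4; 42 kg remain.
Put 57 kg in truck 5; 93 kg remain.
Put 26 kg in truck 5; 67 kg remain.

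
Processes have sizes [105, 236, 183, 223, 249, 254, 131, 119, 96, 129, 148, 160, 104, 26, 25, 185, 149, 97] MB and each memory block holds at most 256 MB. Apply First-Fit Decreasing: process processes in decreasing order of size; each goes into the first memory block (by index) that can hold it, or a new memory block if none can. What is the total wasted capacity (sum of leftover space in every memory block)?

Sorted descending: 254, 249, 236, 223, 185, 183, 160, 149, 148, 131, 129, 119, 105, 104, 97, 96, 26, 25.
254 MB → memory block 1 (remaining 2 MB)
249 MB → memory block 2 (remaining 7 MB)
236 MB → memory block 3 (remaining 20 MB)
223 MB → memory block 4 (remaining 33 MB)
185 MB → memory block 5 (remaining 71 MB)
183 MB → memory block 6 (remaining 73 MB)
160 MB → memory block 7 (remaining 96 MB)
149 MB → memory block 8 (remaining 107 MB)
148 MB → memory block 9 (remaining 108 MB)
131 MB → memory block 10 (remaining 125 MB)
129 MB → memory block 11 (remaining 127 MB)
119 MB → memory block 10 (remaining 6 MB)
105 MB → memory block 8 (remaining 2 MB)
104 MB → memory block 9 (remaining 4 MB)
97 MB → memory block 11 (remaining 30 MB)
96 MB → memory block 7 (remaining 0 MB)
26 MB → memory block 4 (remaining 7 MB)
25 MB → memory block 5 (remaining 46 MB)
11 memory blocks × 256 MB = 2816 MB; used 2619 MB; unused 197 MB.

197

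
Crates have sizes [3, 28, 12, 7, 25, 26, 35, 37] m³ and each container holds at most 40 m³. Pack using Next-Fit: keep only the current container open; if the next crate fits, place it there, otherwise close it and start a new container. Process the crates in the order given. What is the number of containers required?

6 containers

3 m³ → container 1 (remaining 37 m³)
28 m³ → container 1 (remaining 9 m³)
12 m³ → container 2 (remaining 28 m³)
7 m³ → container 2 (remaining 21 m³)
25 m³ → container 3 (remaining 15 m³)
26 m³ → container 4 (remaining 14 m³)
35 m³ → container 5 (remaining 5 m³)
37 m³ → container 6 (remaining 3 m³)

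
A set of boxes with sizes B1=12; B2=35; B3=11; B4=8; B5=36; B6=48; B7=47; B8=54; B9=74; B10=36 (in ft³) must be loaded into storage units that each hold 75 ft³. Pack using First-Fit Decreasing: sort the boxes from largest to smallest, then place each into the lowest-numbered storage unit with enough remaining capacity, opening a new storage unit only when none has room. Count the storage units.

Sorted descending: 74, 54, 48, 47, 36, 36, 35, 12, 11, 8.
74 ft³ → storage unit 1 (remaining 1 ft³)
54 ft³ → storage unit 2 (remaining 21 ft³)
48 ft³ → storage unit 3 (remaining 27 ft³)
47 ft³ → storage unit 4 (remaining 28 ft³)
36 ft³ → storage unit 5 (remaining 39 ft³)
36 ft³ → storage unit 5 (remaining 3 ft³)
35 ft³ → storage unit 6 (remaining 40 ft³)
12 ft³ → storage unit 2 (remaining 9 ft³)
11 ft³ → storage unit 3 (remaining 16 ft³)
8 ft³ → storage unit 2 (remaining 1 ft³)

6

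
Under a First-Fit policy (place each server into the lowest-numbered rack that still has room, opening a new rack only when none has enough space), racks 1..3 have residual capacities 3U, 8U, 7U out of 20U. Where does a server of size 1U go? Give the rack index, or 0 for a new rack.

1

Racks with room: rack 1 (3U), rack 2 (8U), rack 3 (7U).
The first with room is rack 1.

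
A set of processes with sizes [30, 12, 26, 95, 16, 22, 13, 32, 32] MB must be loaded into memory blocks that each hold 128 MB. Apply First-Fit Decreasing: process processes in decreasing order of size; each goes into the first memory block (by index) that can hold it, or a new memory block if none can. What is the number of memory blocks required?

3 memory blocks

Sorted descending: 95, 32, 32, 30, 26, 22, 16, 13, 12.
memory block 1: place 95 MB, 33 MB left
memory block 1: place 32 MB, 1 MB left
memory block 2: place 32 MB, 96 MB left
memory block 2: place 30 MB, 66 MB left
memory block 2: place 26 MB, 40 MB left
memory block 2: place 22 MB, 18 MB left
memory block 2: place 16 MB, 2 MB left
memory block 3: place 13 MB, 115 MB left
memory block 3: place 12 MB, 103 MB left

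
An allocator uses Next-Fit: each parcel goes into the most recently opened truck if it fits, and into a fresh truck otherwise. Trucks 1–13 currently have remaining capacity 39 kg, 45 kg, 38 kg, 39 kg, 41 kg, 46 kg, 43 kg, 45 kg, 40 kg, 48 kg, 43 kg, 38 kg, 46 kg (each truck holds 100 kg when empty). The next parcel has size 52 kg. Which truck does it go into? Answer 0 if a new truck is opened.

Next-Fit only looks at truck 13, which has 46 kg free.
52 kg does not fit, so a new truck is opened.

0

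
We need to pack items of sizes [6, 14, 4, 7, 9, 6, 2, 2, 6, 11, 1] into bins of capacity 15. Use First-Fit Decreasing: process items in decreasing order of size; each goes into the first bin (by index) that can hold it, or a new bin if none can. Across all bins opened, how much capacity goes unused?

7

Sorted descending: 14, 11, 9, 7, 6, 6, 6, 4, 2, 2, 1.
Put 14 in bin 1; 1 remain.
Put 11 in bin 2; 4 remain.
Put 9 in bin 3; 6 remain.
Put 7 in bin 4; 8 remain.
Put 6 in bin 3; 0 remain.
Put 6 in bin 4; 2 remain.
Put 6 in bin 5; 9 remain.
Put 4 in bin 2; 0 remain.
Put 2 in bin 4; 0 remain.
Put 2 in bin 5; 7 remain.
Put 1 in bin 1; 0 remain.
5 bins × 15 = 75; used 68; unused 7.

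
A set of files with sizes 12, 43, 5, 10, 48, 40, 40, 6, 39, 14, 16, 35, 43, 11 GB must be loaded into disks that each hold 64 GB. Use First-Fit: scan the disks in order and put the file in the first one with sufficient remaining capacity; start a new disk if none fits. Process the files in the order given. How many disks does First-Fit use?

7 disks

disk 1: place 12 GB, 52 GB left
disk 1: place 43 GB, 9 GB left
disk 1: place 5 GB, 4 GB left
disk 2: place 10 GB, 54 GB left
disk 2: place 48 GB, 6 GB left
disk 3: place 40 GB, 24 GB left
disk 4: place 40 GB, 24 GB left
disk 2: place 6 GB, 0 GB left
disk 5: place 39 GB, 25 GB left
disk 3: place 14 GB, 10 GB left
disk 4: place 16 GB, 8 GB left
disk 6: place 35 GB, 29 GB left
disk 7: place 43 GB, 21 GB left
disk 5: place 11 GB, 14 GB left
Final disks: [12,43,5] [10,48,6] [40,14] [40,16] [39,11] [35] [43].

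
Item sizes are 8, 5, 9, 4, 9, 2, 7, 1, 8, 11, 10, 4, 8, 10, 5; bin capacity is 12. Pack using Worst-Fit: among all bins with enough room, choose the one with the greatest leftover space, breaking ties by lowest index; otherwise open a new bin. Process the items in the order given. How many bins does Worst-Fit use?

Put 8 in bin 1; 4 remain.
Put 5 in bin 2; 7 remain.
Put 9 in bin 3; 3 remain.
Put 4 in bin 2; 3 remain.
Put 9 in bin 4; 3 remain.
Put 2 in bin 1; 2 remain.
Put 7 in bin 5; 5 remain.
Put 1 in bin 5; 4 remain.
Put 8 in bin 6; 4 remain.
Put 11 in bin 7; 1 remain.
Put 10 in bin 8; 2 remain.
Put 4 in bin 5; 0 remain.
Put 8 in bin 9; 4 remain.
Put 10 in bin 10; 2 remain.
Put 5 in bin 11; 7 remain.
Final bins: [8,2] [5,4] [9] [9] [7,1,4] [8] [11] [10] [8] [10] [5].

11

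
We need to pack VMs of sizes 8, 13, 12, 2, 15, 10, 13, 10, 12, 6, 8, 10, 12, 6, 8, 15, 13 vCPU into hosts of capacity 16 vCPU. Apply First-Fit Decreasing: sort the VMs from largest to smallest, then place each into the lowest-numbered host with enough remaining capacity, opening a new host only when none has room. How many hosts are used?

13

Sorted descending: 15, 15, 13, 13, 13, 12, 12, 12, 10, 10, 10, 8, 8, 8, 6, 6, 2.
Put 15 vCPU in host 1; 1 vCPU remain.
Put 15 vCPU in host 2; 1 vCPU remain.
Put 13 vCPU in host 3; 3 vCPU remain.
Put 13 vCPU in host 4; 3 vCPU remain.
Put 13 vCPU in host 5; 3 vCPU remain.
Put 12 vCPU in host 6; 4 vCPU remain.
Put 12 vCPU in host 7; 4 vCPU remain.
Put 12 vCPU in host 8; 4 vCPU remain.
Put 10 vCPU in host 9; 6 vCPU remain.
Put 10 vCPU in host 10; 6 vCPU remain.
Put 10 vCPU in host 11; 6 vCPU remain.
Put 8 vCPU in host 12; 8 vCPU remain.
Put 8 vCPU in host 12; 0 vCPU remain.
Put 8 vCPU in host 13; 8 vCPU remain.
Put 6 vCPU in host 9; 0 vCPU remain.
Put 6 vCPU in host 10; 0 vCPU remain.
Put 2 vCPU in host 3; 1 vCPU remain.
Final hosts: [15] [15] [13,2] [13] [13] [12] [12] [12] [10,6] [10,6] [10] [8,8] [8].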